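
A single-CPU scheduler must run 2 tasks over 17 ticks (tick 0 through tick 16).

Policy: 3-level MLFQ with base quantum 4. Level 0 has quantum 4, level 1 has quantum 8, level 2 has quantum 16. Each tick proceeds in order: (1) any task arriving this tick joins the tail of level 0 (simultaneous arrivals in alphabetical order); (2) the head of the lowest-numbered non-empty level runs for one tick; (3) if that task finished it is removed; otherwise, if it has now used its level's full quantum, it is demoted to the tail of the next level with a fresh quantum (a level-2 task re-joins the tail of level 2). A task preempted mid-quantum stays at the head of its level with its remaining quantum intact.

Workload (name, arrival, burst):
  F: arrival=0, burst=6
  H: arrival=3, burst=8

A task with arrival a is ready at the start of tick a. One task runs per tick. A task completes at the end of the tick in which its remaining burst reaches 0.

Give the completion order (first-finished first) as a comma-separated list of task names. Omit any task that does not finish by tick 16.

t=0: L0/L1/L2 = F/-/- → run F
t=1: L0/L1/L2 = F/-/- → run F
t=2: L0/L1/L2 = F/-/- → run F
t=3: L0/L1/L2 = FH/-/- → run F
t=4: L0/L1/L2 = H/F/- → run H
t=5: L0/L1/L2 = H/F/- → run H
t=6: L0/L1/L2 = H/F/- → run H
t=7: L0/L1/L2 = H/F/- → run H
t=8: L0/L1/L2 = -/FH/- → run F
t=9: L0/L1/L2 = -/FH/- → run F
t=10: L0/L1/L2 = -/H/- → run H
t=11: L0/L1/L2 = -/H/- → run H
t=12: L0/L1/L2 = -/H/- → run H
t=13: L0/L1/L2 = -/H/- → run H
t=14: (idle)
t=15: (idle)
t=16: (idle)

completion order = F, H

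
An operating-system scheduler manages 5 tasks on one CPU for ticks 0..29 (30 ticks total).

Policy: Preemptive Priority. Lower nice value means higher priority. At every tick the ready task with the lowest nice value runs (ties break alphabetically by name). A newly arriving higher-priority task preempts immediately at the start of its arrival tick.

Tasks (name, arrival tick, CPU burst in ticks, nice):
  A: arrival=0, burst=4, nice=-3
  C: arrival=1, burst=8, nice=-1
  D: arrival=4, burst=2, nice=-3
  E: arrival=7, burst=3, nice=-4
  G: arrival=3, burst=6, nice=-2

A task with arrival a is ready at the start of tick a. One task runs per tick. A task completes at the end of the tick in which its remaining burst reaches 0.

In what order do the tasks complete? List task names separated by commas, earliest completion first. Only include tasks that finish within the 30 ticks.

completion order = A, D, E, G, C

t=0: ready={A} → run A
t=1: ready={A,C} → run A
t=2: ready={A,C} → run A
t=3: ready={A,C,G} → run A
t=4: ready={C,D,G} → run D
t=5: ready={C,D,G} → run D
t=6: ready={C,G} → run G
t=7: ready={C,E,G} → run E
t=8: ready={C,E,G} → run E
t=9: ready={C,E,G} → run E
t=10: ready={C,G} → run G
t=11: ready={C,G} → run G
t=12: ready={C,G} → run G
t=13: ready={C,G} → run G
t=14: ready={C,G} → run G
t=15: ready={C} → run C
t=16: ready={C} → run C
t=17: ready={C} → run C
t=18: ready={C} → run C
t=19: ready={C} → run C
t=20: ready={C} → run C
t=21: ready={C} → run C
t=22: ready={C} → run C
t=23: (idle)
t=24: (idle)
t=25: (idle)
t=26: (idle)
t=27: (idle)
t=28: (idle)
t=29: (idle)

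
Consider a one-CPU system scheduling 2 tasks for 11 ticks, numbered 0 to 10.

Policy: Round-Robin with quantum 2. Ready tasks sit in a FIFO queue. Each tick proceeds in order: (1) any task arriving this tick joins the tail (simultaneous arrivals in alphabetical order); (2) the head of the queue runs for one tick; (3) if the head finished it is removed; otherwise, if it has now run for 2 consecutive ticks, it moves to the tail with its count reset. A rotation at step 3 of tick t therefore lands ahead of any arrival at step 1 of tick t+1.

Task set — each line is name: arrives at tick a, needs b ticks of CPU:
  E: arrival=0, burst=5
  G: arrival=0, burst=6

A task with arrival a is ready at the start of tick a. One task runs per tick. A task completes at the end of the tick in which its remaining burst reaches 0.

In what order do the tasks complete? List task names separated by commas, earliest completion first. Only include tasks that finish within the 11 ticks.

t=0: queue=[E,G] q_used=0 → run E
t=1: queue=[E,G] q_used=1 → run E
t=2: queue=[G,E] q_used=0 → run G
t=3: queue=[G,E] q_used=1 → run G
t=4: queue=[E,G] q_used=0 → run E
t=5: queue=[E,G] q_used=1 → run E
t=6: queue=[G,E] q_used=0 → run G
t=7: queue=[G,E] q_used=1 → run G
t=8: queue=[E,G] q_used=0 → run E
t=9: queue=[G] q_used=0 → run G
t=10: queue=[G] q_used=1 → run G

completion order = E, G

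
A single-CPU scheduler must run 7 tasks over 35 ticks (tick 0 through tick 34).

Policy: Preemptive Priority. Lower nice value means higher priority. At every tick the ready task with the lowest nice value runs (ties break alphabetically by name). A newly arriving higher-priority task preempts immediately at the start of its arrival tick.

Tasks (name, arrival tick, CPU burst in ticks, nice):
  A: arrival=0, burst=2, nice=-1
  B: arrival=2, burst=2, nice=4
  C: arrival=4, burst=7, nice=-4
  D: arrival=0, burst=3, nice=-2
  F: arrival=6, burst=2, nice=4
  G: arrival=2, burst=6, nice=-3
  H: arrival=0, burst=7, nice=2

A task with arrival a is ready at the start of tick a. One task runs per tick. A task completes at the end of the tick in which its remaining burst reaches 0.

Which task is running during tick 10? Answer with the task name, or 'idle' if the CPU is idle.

t=0: ready={A,D,H} → run D
t=1: ready={A,D,H} → run D
t=2: ready={A,B,D,G,H} → run G
t=3: ready={A,B,D,G,H} → run G
t=4: ready={A,B,C,D,G,H} → run C
t=5: ready={A,B,C,D,G,H} → run C
t=6: ready={A,B,C,D,F,G,H} → run C
t=7: ready={A,B,C,D,F,G,H} → run C
t=8: ready={A,B,C,D,F,G,H} → run C
t=9: ready={A,B,C,D,F,G,H} → run C
t=10: ready={A,B,C,D,F,G,H} → run C
t=11: ready={A,B,D,F,G,H} → run G
t=12: ready={A,B,D,F,G,H} → run G
t=13: ready={A,B,D,F,G,H} → run G
t=14: ready={A,B,D,F,G,H} → run G
t=15: ready={A,B,D,F,H} → run D
t=16: ready={A,B,F,H} → run A
t=17: ready={A,B,F,H} → run A
t=18: ready={B,F,H} → run H
t=19: ready={B,F,H} → run H
t=20: ready={B,F,H} → run H
t=21: ready={B,F,H} → run H
t=22: ready={B,F,H} → run H
t=23: ready={B,F,H} → run H
t=24: ready={B,F,H} → run H
t=25: ready={B,F} → run B
t=26: ready={B,F} → run B
t=27: ready={F} → run F
t=28: ready={F} → run F
t=29: (idle)
t=30: (idle)
t=31: (idle)
t=32: (idle)
t=33: (idle)
t=34: (idle)

running at tick 10 = C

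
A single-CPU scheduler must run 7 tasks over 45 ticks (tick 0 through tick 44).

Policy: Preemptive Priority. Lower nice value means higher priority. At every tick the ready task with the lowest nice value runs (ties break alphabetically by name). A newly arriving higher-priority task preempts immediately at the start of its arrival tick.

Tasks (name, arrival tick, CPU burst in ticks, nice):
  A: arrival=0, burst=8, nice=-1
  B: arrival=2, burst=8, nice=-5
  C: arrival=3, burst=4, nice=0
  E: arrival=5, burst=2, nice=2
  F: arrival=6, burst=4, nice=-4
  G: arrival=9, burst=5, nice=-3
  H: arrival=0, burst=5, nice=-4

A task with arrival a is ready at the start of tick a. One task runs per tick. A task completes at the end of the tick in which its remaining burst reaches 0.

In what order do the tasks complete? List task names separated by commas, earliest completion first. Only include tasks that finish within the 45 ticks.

t=0: ready={A,H} → run H
t=1: ready={A,H} → run H
t=2: ready={A,B,H} → run B
t=3: ready={A,B,C,H} → run B
t=4: ready={A,B,C,H} → run B
t=5: ready={A,B,C,E,H} → run B
t=6: ready={A,B,C,E,F,H} → run B
t=7: ready={A,B,C,E,F,H} → run B
t=8: ready={A,B,C,E,F,H} → run B
t=9: ready={A,B,C,E,F,G,H} → run B
t=10: ready={A,C,E,F,G,H} → run F
t=11: ready={A,C,E,F,G,H} → run F
t=12: ready={A,C,E,F,G,H} → run F
t=13: ready={A,C,E,F,G,H} → run F
t=14: ready={A,C,E,G,H} → run H
t=15: ready={A,C,E,G,H} → run H
t=16: ready={A,C,E,G,H} → run H
t=17: ready={A,C,E,G} → run G
t=18: ready={A,C,E,G} → run G
t=19: ready={A,C,E,G} → run G
t=20: ready={A,C,E,G} → run G
t=21: ready={A,C,E,G} → run G
t=22: ready={A,C,E} → run A
t=23: ready={A,C,E} → run A
t=24: ready={A,C,E} → run A
t=25: ready={A,C,E} → run A
t=26: ready={A,C,E} → run A
t=27: ready={A,C,E} → run A
t=28: ready={A,C,E} → run A
t=29: ready={A,C,E} → run A
t=30: ready={C,E} → run C
t=31: ready={C,E} → run C
t=32: ready={C,E} → run C
t=33: ready={C,E} → run C
t=34: ready={E} → run E
t=35: ready={E} → run E
t=36: (idle)
t=37: (idle)
t=38: (idle)
t=39: (idle)
t=40: (idle)
t=41: (idle)
t=42: (idle)
t=43: (idle)
t=44: (idle)

completion order = B, F, H, G, A, C, E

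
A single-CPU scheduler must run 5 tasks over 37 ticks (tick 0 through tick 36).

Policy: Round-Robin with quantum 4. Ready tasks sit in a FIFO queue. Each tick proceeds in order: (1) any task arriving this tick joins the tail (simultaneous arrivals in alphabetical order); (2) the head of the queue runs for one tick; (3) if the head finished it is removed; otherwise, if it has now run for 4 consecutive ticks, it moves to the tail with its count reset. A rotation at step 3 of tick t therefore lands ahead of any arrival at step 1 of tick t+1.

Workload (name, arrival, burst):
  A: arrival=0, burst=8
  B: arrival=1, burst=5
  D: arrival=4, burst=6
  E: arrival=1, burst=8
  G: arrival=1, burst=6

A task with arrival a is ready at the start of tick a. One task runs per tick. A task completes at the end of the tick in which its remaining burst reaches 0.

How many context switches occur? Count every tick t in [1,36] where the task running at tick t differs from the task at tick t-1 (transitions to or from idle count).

t=0: queue=[A] q_used=0 → run A
t=1: queue=[A,B,E,G] q_used=1 → run A
t=2: queue=[A,B,E,G] q_used=2 → run A
t=3: queue=[A,B,E,G] q_used=3 → run A
t=4: queue=[B,E,G,A,D] q_used=0 → run B
t=5: queue=[B,E,G,A,D] q_used=1 → run B
t=6: queue=[B,E,G,A,D] q_used=2 → run B
t=7: queue=[B,E,G,A,D] q_used=3 → run B
t=8: queue=[E,G,A,D,B] q_used=0 → run E
t=9: queue=[E,G,A,D,B] q_used=1 → run E
t=10: queue=[E,G,A,D,B] q_used=2 → run E
t=11: queue=[E,G,A,D,B] q_used=3 → run E
t=12: queue=[G,A,D,B,E] q_used=0 → run G
t=13: queue=[G,A,D,B,E] q_used=1 → run G
t=14: queue=[G,A,D,B,E] q_used=2 → run G
t=15: queue=[G,A,D,B,E] q_used=3 → run G
t=16: queue=[A,D,B,E,G] q_used=0 → run A
t=17: queue=[A,D,B,E,G] q_used=1 → run A
t=18: queue=[A,D,B,E,G] q_used=2 → run A
t=19: queue=[A,D,B,E,G] q_used=3 → run A
t=20: queue=[D,B,E,G] q_used=0 → run D
t=21: queue=[D,B,E,G] q_used=1 → run D
t=22: queue=[D,B,E,G] q_used=2 → run D
t=23: queue=[D,B,E,G] q_used=3 → run D
t=24: queue=[B,E,G,D] q_used=0 → run B
t=25: queue=[E,G,D] q_used=0 → run E
t=26: queue=[E,G,D] q_used=1 → run E
t=27: queue=[E,G,D] q_used=2 → run E
t=28: queue=[E,G,D] q_used=3 → run E
t=29: queue=[G,D] q_used=0 → run G
t=30: queue=[G,D] q_used=1 → run G
t=31: queue=[D] q_used=0 → run D
t=32: queue=[D] q_used=1 → run D
t=33: (idle)
t=34: (idle)
t=35: (idle)
t=36: (idle)

context switches = 10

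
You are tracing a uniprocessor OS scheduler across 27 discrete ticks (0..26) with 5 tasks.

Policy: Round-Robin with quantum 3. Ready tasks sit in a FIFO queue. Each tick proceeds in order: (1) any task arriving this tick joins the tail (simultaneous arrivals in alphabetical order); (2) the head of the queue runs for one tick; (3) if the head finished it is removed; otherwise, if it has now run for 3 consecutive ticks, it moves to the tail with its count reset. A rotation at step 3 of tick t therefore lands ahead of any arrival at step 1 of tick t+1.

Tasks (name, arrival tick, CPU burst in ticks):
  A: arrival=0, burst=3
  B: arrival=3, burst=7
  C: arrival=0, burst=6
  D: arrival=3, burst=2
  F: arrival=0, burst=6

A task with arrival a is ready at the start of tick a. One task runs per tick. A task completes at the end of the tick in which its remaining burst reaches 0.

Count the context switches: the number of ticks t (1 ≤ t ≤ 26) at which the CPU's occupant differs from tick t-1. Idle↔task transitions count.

context switches = 8

t=0: queue=[A,C,F] q_used=0 → run A
t=1: queue=[A,C,F] q_used=1 → run A
t=2: queue=[A,C,F] q_used=2 → run A
t=3: queue=[C,F,B,D] q_used=0 → run C
t=4: queue=[C,F,B,D] q_used=1 → run C
t=5: queue=[C,F,B,D] q_used=2 → run C
t=6: queue=[F,B,D,C] q_used=0 → run F
t=7: queue=[F,B,D,C] q_used=1 → run F
t=8: queue=[F,B,D,C] q_used=2 → run F
t=9: queue=[B,D,C,F] q_used=0 → run B
t=10: queue=[B,D,C,F] q_used=1 → run B
t=11: queue=[B,D,C,F] q_used=2 → run B
t=12: queue=[D,C,F,B] q_used=0 → run D
t=13: queue=[D,C,F,B] q_used=1 → run D
t=14: queue=[C,F,B] q_used=0 → run C
t=15: queue=[C,F,B] q_used=1 → run C
t=16: queue=[C,F,B] q_used=2 → run C
t=17: queue=[F,B] q_used=0 → run F
t=18: queue=[F,B] q_used=1 → run F
t=19: queue=[F,B] q_used=2 → run F
t=20: queue=[B] q_used=0 → run B
t=21: queue=[B] q_used=1 → run B
t=22: queue=[B] q_used=2 → run B
t=23: queue=[B] q_used=0 → run B
t=24: (idle)
t=25: (idle)
t=26: (idle)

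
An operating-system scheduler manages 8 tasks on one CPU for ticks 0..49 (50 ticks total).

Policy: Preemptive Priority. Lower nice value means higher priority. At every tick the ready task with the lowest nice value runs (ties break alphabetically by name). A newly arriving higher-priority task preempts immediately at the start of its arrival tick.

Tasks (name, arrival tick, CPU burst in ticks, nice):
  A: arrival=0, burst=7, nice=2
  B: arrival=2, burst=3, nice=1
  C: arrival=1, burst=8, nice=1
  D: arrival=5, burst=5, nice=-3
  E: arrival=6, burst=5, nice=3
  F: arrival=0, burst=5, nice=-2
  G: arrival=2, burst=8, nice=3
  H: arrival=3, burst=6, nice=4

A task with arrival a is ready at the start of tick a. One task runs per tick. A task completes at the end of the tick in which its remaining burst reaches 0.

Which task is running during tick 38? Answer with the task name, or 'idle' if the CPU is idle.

t=0: ready={A,F} → run F
t=1: ready={A,C,F} → run F
t=2: ready={A,B,C,F,G} → run F
t=3: ready={A,B,C,F,G,H} → run F
t=4: ready={A,B,C,F,G,H} → run F
t=5: ready={A,B,C,D,G,H} → run D
t=6: ready={A,B,C,D,E,G,H} → run D
t=7: ready={A,B,C,D,E,G,H} → run D
t=8: ready={A,B,C,D,E,G,H} → run D
t=9: ready={A,B,C,D,E,G,H} → run D
t=10: ready={A,B,C,E,G,H} → run B
t=11: ready={A,B,C,E,G,H} → run B
t=12: ready={A,B,C,E,G,H} → run B
t=13: ready={A,C,E,G,H} → run C
t=14: ready={A,C,E,G,H} → run C
t=15: ready={A,C,E,G,H} → run C
t=16: ready={A,C,E,G,H} → run C
t=17: ready={A,C,E,G,H} → run C
t=18: ready={A,C,E,G,H} → run C
t=19: ready={A,C,E,G,H} → run C
t=20: ready={A,C,E,G,H} → run C
t=21: ready={A,E,G,H} → run A
t=22: ready={A,E,G,H} → run A
t=23: ready={A,E,G,H} → run A
t=24: ready={A,E,G,H} → run A
t=25: ready={A,E,G,H} → run A
t=26: ready={A,E,G,H} → run A
t=27: ready={A,E,G,H} → run A
t=28: ready={E,G,H} → run E
t=29: ready={E,G,H} → run E
t=30: ready={E,G,H} → run E
t=31: ready={E,G,H} → run E
t=32: ready={E,G,H} → run E
t=33: ready={G,H} → run G
t=34: ready={G,H} → run G
t=35: ready={G,H} → run G
t=36: ready={G,H} → run G
t=37: ready={G,H} → run G
t=38: ready={G,H} → run G
t=39: ready={G,H} → run G
t=40: ready={G,H} → run G
t=41: ready={H} → run H
t=42: ready={H} → run H
t=43: ready={H} → run H
t=44: ready={H} → run H
t=45: ready={H} → run H
t=46: ready={H} → run H
t=47: (idle)
t=48: (idle)
t=49: (idle)

running at tick 38 = G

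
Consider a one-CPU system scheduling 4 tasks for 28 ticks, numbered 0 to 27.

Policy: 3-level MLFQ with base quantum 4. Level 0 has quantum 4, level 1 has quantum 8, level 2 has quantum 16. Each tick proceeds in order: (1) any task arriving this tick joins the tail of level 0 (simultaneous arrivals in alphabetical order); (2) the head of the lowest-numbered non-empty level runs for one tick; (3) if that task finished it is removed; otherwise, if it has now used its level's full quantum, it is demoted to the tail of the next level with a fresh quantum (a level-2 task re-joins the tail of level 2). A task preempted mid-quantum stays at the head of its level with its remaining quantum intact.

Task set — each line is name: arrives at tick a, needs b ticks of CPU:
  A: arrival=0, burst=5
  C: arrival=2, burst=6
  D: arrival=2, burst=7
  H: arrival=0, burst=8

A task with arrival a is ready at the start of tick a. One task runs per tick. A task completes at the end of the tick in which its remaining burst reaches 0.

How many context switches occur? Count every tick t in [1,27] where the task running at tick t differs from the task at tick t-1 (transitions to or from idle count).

context switches = 8

t=0: L0/L1/L2 = AH/-/- → run A
t=1: L0/L1/L2 = AH/-/- → run A
t=2: L0/L1/L2 = AHCD/-/- → run A
t=3: L0/L1/L2 = AHCD/-/- → run A
t=4: L0/L1/L2 = HCD/A/- → run H
t=5: L0/L1/L2 = HCD/A/- → run H
t=6: L0/L1/L2 = HCD/A/- → run H
t=7: L0/L1/L2 = HCD/A/- → run H
t=8: L0/L1/L2 = CD/AH/- → run C
t=9: L0/L1/L2 = CD/AH/- → run C
t=10: L0/L1/L2 = CD/AH/- → run C
t=11: L0/L1/L2 = CD/AH/- → run C
t=12: L0/L1/L2 = D/AHC/- → run D
t=13: L0/L1/L2 = D/AHC/- → run D
t=14: L0/L1/L2 = D/AHC/- → run D
t=15: L0/L1/L2 = D/AHC/- → run D
t=16: L0/L1/L2 = -/AHCD/- → run A
t=17: L0/L1/L2 = -/HCD/- → run H
t=18: L0/L1/L2 = -/HCD/- → run H
t=19: L0/L1/L2 = -/HCD/- → run H
t=20: L0/L1/L2 = -/HCD/- → run H
t=21: L0/L1/L2 = -/CD/- → run C
t=22: L0/L1/L2 = -/CD/- → run C
t=23: L0/L1/L2 = -/D/- → run D
t=24: L0/L1/L2 = -/D/- → run D
t=25: L0/L1/L2 = -/D/- → run D
t=26: (idle)
t=27: (idle)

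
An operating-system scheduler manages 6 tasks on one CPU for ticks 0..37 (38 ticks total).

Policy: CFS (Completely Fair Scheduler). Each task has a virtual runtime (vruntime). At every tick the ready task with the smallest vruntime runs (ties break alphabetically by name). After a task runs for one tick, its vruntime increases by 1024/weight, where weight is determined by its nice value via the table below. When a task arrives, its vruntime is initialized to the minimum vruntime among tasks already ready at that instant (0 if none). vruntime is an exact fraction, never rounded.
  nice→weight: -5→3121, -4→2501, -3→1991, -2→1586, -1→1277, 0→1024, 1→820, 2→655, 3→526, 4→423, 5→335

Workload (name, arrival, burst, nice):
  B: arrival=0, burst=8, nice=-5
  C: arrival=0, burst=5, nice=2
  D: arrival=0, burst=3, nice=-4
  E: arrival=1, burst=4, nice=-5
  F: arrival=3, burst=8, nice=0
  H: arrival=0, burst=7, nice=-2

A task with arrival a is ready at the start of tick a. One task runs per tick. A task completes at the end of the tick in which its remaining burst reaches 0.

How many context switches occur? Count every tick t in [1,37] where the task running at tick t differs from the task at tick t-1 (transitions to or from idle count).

context switches = 33

t=0: vr[B=0 C=0 D=0 H=0] → run B
t=1: vr[B=1024/3121 C=0 D=0 E=0 H=0] → run C
t=2: vr[B=1024/3121 C=1024/655 D=0 E=0 H=0] → run D
t=3: vr[B=1024/3121 C=1024/655 D=1024/2501 E=0 F=0 H=0] → run E
t=4: vr[B=1024/3121 C=1024/655 D=1024/2501 E=1024/3121 F=0 H=0] → run F
t=5: vr[B=1024/3121 C=1024/655 D=1024/2501 E=1024/3121 F=1 H=0] → run H
t=6: vr[B=1024/3121 C=1024/655 D=1024/2501 E=1024/3121 F=1 H=512/793] → run B
t=7: vr[B=2048/3121 C=1024/655 D=1024/2501 E=1024/3121 F=1 H=512/793] → run E
t=8: vr[B=2048/3121 C=1024/655 D=1024/2501 E=2048/3121 F=1 H=512/793] → run D
t=9: vr[B=2048/3121 C=1024/655 D=2048/2501 E=2048/3121 F=1 H=512/793] → run H
t=10: vr[B=2048/3121 C=1024/655 D=2048/2501 E=2048/3121 F=1 H=1024/793] → run B
t=11: vr[B=3072/3121 C=1024/655 D=2048/2501 E=2048/3121 F=1 H=1024/793] → run E
t=12: vr[B=3072/3121 C=1024/655 D=2048/2501 E=3072/3121 F=1 H=1024/793] → run D
t=13: vr[B=3072/3121 C=1024/655 E=3072/3121 F=1 H=1024/793] → run B
t=14: vr[B=4096/3121 C=1024/655 E=3072/3121 F=1 H=1024/793] → run E
t=15: vr[B=4096/3121 C=1024/655 F=1 H=1024/793] → run F
t=16: vr[B=4096/3121 C=1024/655 F=2 H=1024/793] → run H
t=17: vr[B=4096/3121 C=1024/655 F=2 H=1536/793] → run B
t=18: vr[B=5120/3121 C=1024/655 F=2 H=1536/793] → run C
t=19: vr[B=5120/3121 C=2048/655 F=2 H=1536/793] → run B
t=20: vr[B=6144/3121 C=2048/655 F=2 H=1536/793] → run H
t=21: vr[B=6144/3121 C=2048/655 F=2 H=2048/793] → run B
t=22: vr[B=7168/3121 C=2048/655 F=2 H=2048/793] → run F
t=23: vr[B=7168/3121 C=2048/655 F=3 H=2048/793] → run B
t=24: vr[C=2048/655 F=3 H=2048/793] → run H
t=25: vr[C=2048/655 F=3 H=2560/793] → run F
t=26: vr[C=2048/655 F=4 H=2560/793] → run C
t=27: vr[C=3072/655 F=4 H=2560/793] → run H
t=28: vr[C=3072/655 F=4 H=3072/793] → run H
t=29: vr[C=3072/655 F=4] → run F
t=30: vr[C=3072/655 F=5] → run C
t=31: vr[C=4096/655 F=5] → run F
t=32: vr[C=4096/655 F=6] → run F
t=33: vr[C=4096/655 F=7] → run C
t=34: vr[F=7] → run F
t=35: (idle)
t=36: (idle)
t=37: (idle)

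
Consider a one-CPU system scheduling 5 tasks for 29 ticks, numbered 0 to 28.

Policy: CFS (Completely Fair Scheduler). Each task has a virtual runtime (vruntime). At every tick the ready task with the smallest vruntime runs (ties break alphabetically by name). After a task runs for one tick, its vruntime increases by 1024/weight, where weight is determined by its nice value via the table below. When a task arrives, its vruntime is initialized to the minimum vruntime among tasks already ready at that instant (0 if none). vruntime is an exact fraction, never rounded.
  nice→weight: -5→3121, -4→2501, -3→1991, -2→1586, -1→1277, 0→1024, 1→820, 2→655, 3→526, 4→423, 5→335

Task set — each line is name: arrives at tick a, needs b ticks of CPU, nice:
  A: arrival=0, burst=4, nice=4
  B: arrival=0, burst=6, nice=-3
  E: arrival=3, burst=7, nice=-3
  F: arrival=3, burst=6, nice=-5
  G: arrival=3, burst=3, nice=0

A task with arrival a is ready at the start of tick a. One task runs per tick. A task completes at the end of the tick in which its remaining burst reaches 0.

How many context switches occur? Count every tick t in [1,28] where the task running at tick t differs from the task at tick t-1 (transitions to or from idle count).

t=0: vr[A=0 B=0] → run A
t=1: vr[A=1024/423 B=0] → run B
t=2: vr[A=1024/423 B=1024/1991] → run B
t=3: vr[A=1024/423 B=2048/1991 E=2048/1991 F=2048/1991 G=2048/1991] → run B
t=4: vr[A=1024/423 B=3072/1991 E=2048/1991 F=2048/1991 G=2048/1991] → run E
t=5: vr[A=1024/423 B=3072/1991 E=3072/1991 F=2048/1991 G=2048/1991] → run F
t=6: vr[A=1024/423 B=3072/1991 E=3072/1991 F=8430592/6213911 G=2048/1991] → run G
t=7: vr[A=1024/423 B=3072/1991 E=3072/1991 F=8430592/6213911 G=4039/1991] → run F
t=8: vr[A=1024/423 B=3072/1991 E=3072/1991 F=10469376/6213911 G=4039/1991] → run B
t=9: vr[A=1024/423 B=4096/1991 E=3072/1991 F=10469376/6213911 G=4039/1991] → run E
t=10: vr[A=1024/423 B=4096/1991 E=4096/1991 F=10469376/6213911 G=4039/1991] → run F
t=11: vr[A=1024/423 B=4096/1991 E=4096/1991 F=12508160/6213911 G=4039/1991] → run F
t=12: vr[A=1024/423 B=4096/1991 E=4096/1991 F=14546944/6213911 G=4039/1991] → run G
t=13: vr[A=1024/423 B=4096/1991 E=4096/1991 F=14546944/6213911 G=6030/1991] → run B
t=14: vr[A=1024/423 B=5120/1991 E=4096/1991 F=14546944/6213911 G=6030/1991] → run E
t=15: vr[A=1024/423 B=5120/1991 E=5120/1991 F=14546944/6213911 G=6030/1991] → run F
t=16: vr[A=1024/423 B=5120/1991 E=5120/1991 F=16585728/6213911 G=6030/1991] → run A
t=17: vr[A=2048/423 B=5120/1991 E=5120/1991 F=16585728/6213911 G=6030/1991] → run B
t=18: vr[A=2048/423 E=5120/1991 F=16585728/6213911 G=6030/1991] → run E
t=19: vr[A=2048/423 E=6144/1991 F=16585728/6213911 G=6030/1991] → run F
t=20: vr[A=2048/423 E=6144/1991 G=6030/1991] → run G
t=21: vr[A=2048/423 E=6144/1991] → run E
t=22: vr[A=2048/423 E=7168/1991] → run E
t=23: vr[A=2048/423 E=8192/1991] → run E
t=24: vr[A=2048/423] → run A
t=25: vr[A=1024/141] → run A
t=26: (idle)
t=27: (idle)
t=28: (idle)

context switches = 20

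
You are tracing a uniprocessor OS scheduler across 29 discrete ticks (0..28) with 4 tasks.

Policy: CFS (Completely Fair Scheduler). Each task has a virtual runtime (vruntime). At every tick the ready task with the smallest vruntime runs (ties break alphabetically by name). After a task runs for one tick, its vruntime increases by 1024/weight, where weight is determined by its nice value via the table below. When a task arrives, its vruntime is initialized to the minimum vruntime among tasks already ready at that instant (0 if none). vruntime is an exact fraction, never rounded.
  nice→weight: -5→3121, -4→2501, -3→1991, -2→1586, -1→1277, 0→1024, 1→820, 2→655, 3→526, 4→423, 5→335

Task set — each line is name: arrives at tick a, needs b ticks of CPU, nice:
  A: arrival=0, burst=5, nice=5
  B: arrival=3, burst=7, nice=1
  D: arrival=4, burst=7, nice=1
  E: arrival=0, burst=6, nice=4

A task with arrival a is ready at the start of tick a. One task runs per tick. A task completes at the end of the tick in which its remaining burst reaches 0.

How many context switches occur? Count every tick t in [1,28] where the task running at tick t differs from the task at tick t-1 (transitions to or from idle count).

t=0: vr[A=0 E=0] → run A
t=1: vr[A=1024/335 E=0] → run E
t=2: vr[A=1024/335 E=1024/423] → run E
t=3: vr[A=1024/335 B=1024/335 E=2048/423] → run A
t=4: vr[A=2048/335 B=1024/335 D=1024/335 E=2048/423] → run B
t=5: vr[A=2048/335 B=59136/13735 D=1024/335 E=2048/423] → run D
t=6: vr[A=2048/335 B=59136/13735 D=59136/13735 E=2048/423] → run B
t=7: vr[A=2048/335 B=76288/13735 D=59136/13735 E=2048/423] → run D
t=8: vr[A=2048/335 B=76288/13735 D=76288/13735 E=2048/423] → run E
t=9: vr[A=2048/335 B=76288/13735 D=76288/13735 E=1024/141] → run B
t=10: vr[A=2048/335 B=18688/2747 D=76288/13735 E=1024/141] → run D
t=11: vr[A=2048/335 B=18688/2747 D=18688/2747 E=1024/141] → run A
t=12: vr[A=3072/335 B=18688/2747 D=18688/2747 E=1024/141] → run B
t=13: vr[A=3072/335 B=110592/13735 D=18688/2747 E=1024/141] → run D
t=14: vr[A=3072/335 B=110592/13735 D=110592/13735 E=1024/141] → run E
t=15: vr[A=3072/335 B=110592/13735 D=110592/13735 E=4096/423] → run B
t=16: vr[A=3072/335 B=127744/13735 D=110592/13735 E=4096/423] → run D
t=17: vr[A=3072/335 B=127744/13735 D=127744/13735 E=4096/423] → run A
t=18: vr[A=4096/335 B=127744/13735 D=127744/13735 E=4096/423] → run B
t=19: vr[A=4096/335 B=144896/13735 D=127744/13735 E=4096/423] → run D
t=20: vr[A=4096/335 B=144896/13735 D=144896/13735 E=4096/423] → run E
t=21: vr[A=4096/335 B=144896/13735 D=144896/13735 E=5120/423] → run B
t=22: vr[A=4096/335 D=144896/13735 E=5120/423] → run D
t=23: vr[A=4096/335 E=5120/423] → run E
t=24: vr[A=4096/335] → run A
t=25: (idle)
t=26: (idle)
t=27: (idle)
t=28: (idle)

context switches = 24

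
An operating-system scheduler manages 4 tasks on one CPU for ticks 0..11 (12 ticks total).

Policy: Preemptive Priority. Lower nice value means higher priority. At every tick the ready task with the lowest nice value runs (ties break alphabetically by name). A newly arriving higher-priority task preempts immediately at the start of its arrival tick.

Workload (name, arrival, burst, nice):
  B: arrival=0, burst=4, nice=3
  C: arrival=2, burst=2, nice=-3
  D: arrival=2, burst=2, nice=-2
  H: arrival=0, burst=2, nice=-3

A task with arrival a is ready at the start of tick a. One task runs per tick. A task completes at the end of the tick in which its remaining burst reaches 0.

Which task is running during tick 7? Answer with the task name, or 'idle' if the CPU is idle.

running at tick 7 = B

t=0: ready={B,H} → run H
t=1: ready={B,H} → run H
t=2: ready={B,C,D} → run C
t=3: ready={B,C,D} → run C
t=4: ready={B,D} → run D
t=5: ready={B,D} → run D
t=6: ready={B} → run B
t=7: ready={B} → run B
t=8: ready={B} → run B
t=9: ready={B} → run B
t=10: (idle)
t=11: (idle)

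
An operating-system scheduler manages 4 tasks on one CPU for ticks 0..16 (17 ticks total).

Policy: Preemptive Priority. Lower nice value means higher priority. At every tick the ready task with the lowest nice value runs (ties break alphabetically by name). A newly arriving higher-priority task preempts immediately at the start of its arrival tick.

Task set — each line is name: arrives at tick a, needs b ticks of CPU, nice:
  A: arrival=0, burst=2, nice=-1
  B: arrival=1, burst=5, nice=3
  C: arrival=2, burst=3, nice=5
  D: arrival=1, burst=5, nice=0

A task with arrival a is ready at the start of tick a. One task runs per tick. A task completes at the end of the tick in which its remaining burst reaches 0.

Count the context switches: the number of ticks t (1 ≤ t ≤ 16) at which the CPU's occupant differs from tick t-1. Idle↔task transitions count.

context switches = 4

t=0: ready={A} → run A
t=1: ready={A,B,D} → run A
t=2: ready={B,C,D} → run D
t=3: ready={B,C,D} → run D
t=4: ready={B,C,D} → run D
t=5: ready={B,C,D} → run D
t=6: ready={B,C,D} → run D
t=7: ready={B,C} → run B
t=8: ready={B,C} → run B
t=9: ready={B,C} → run B
t=10: ready={B,C} → run B
t=11: ready={B,C} → run B
t=12: ready={C} → run C
t=13: ready={C} → run C
t=14: ready={C} → run C
t=15: (idle)
t=16: (idle)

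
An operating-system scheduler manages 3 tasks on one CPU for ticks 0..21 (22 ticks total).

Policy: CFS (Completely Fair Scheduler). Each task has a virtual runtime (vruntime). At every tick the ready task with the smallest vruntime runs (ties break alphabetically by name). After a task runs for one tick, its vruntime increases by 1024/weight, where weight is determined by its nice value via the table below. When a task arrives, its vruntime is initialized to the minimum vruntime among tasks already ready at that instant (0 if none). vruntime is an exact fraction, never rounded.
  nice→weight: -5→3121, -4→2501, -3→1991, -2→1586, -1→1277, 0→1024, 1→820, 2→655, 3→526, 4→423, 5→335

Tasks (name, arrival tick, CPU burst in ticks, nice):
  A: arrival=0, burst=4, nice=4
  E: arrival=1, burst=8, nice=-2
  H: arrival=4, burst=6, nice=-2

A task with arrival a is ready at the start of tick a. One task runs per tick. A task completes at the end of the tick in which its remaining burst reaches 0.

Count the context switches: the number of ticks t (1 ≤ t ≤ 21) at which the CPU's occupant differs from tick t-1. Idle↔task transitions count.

t=0: vr[A=0] → run A
t=1: vr[A=1024/423 E=1024/423] → run A
t=2: vr[A=2048/423 E=1024/423] → run E
t=3: vr[A=2048/423 E=1028608/335439] → run E
t=4: vr[A=2048/423 E=1245184/335439 H=1245184/335439] → run E
t=5: vr[A=2048/423 E=1461760/335439 H=1245184/335439] → run H
t=6: vr[A=2048/423 E=1461760/335439 H=1461760/335439] → run E
t=7: vr[A=2048/423 E=1678336/335439 H=1461760/335439] → run H
t=8: vr[A=2048/423 E=1678336/335439 H=1678336/335439] → run A
t=9: vr[A=1024/141 E=1678336/335439 H=1678336/335439] → run E
t=10: vr[A=1024/141 E=1894912/335439 H=1678336/335439] → run H
t=11: vr[A=1024/141 E=1894912/335439 H=1894912/335439] → run E
t=12: vr[A=1024/141 E=2111488/335439 H=1894912/335439] → run H
t=13: vr[A=1024/141 E=2111488/335439 H=2111488/335439] → run E
t=14: vr[A=1024/141 E=2328064/335439 H=2111488/335439] → run H
t=15: vr[A=1024/141 E=2328064/335439 H=2328064/335439] → run E
t=16: vr[A=1024/141 H=2328064/335439] → run H
t=17: vr[A=1024/141] → run A
t=18: (idle)
t=19: (idle)
t=20: (idle)
t=21: (idle)

context switches = 15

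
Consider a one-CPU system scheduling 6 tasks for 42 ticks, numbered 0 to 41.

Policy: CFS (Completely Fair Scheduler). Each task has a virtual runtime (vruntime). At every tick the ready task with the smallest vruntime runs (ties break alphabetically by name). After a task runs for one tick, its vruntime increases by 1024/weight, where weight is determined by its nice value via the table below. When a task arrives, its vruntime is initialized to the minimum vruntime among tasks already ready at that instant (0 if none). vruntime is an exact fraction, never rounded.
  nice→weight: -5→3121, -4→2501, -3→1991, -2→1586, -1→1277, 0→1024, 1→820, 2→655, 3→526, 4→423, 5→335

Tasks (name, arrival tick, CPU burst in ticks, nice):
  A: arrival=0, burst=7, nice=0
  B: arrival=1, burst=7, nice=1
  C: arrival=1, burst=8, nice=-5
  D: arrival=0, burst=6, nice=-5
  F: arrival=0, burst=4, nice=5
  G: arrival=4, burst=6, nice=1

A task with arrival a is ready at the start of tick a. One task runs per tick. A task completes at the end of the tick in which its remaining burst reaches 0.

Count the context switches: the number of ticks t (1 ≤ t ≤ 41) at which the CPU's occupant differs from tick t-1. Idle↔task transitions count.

context switches = 37

t=0: vr[A=0 D=0 F=0] → run A
t=1: vr[A=1 B=0 C=0 D=0 F=0] → run B
t=2: vr[A=1 B=256/205 C=0 D=0 F=0] → run C
t=3: vr[A=1 B=256/205 C=1024/3121 D=0 F=0] → run D
t=4: vr[A=1 B=256/205 C=1024/3121 D=1024/3121 F=0 G=0] → run F
t=5: vr[A=1 B=256/205 C=1024/3121 D=1024/3121 F=1024/335 G=0] → run G
t=6: vr[A=1 B=256/205 C=1024/3121 D=1024/3121 F=1024/335 G=256/205] → run C
t=7: vr[A=1 B=256/205 C=2048/3121 D=1024/3121 F=1024/335 G=256/205] → run D
t=8: vr[A=1 B=256/205 C=2048/3121 D=2048/3121 F=1024/335 G=256/205] → run C
t=9: vr[A=1 B=256/205 C=3072/3121 D=2048/3121 F=1024/335 G=256/205] → run D
t=10: vr[A=1 B=256/205 C=3072/3121 D=3072/3121 F=1024/335 G=256/205] → run C
t=11: vr[A=1 B=256/205 C=4096/3121 D=3072/3121 F=1024/335 G=256/205] → run D
t=12: vr[A=1 B=256/205 C=4096/3121 D=4096/3121 F=1024/335 G=256/205] → run A
t=13: vr[A=2 B=256/205 C=4096/3121 D=4096/3121 F=1024/335 G=256/205] → run B
t=14: vr[A=2 B=512/205 C=4096/3121 D=4096/3121 F=1024/335 G=256/205] → run G
t=15: vr[A=2 B=512/205 C=4096/3121 D=4096/3121 F=1024/335 G=512/205] → run C
t=16: vr[A=2 B=512/205 C=5120/3121 D=4096/3121 F=1024/335 G=512/205] → run D
t=17: vr[A=2 B=512/205 C=5120/3121 D=5120/3121 F=1024/335 G=512/205] → run C
t=18: vr[A=2 B=512/205 C=6144/3121 D=5120/3121 F=1024/335 G=512/205] → run D
t=19: vr[A=2 B=512/205 C=6144/3121 F=1024/335 G=512/205] → run C
t=20: vr[A=2 B=512/205 C=7168/3121 F=1024/335 G=512/205] → run A
t=21: vr[A=3 B=512/205 C=7168/3121 F=1024/335 G=512/205] → run C
t=22: vr[A=3 B=512/205 F=1024/335 G=512/205] → run B
t=23: vr[A=3 B=768/205 F=1024/335 G=512/205] → run G
t=24: vr[A=3 B=768/205 F=1024/335 G=768/205] → run A
t=25: vr[A=4 B=768/205 F=1024/335 G=768/205] → run F
t=26: vr[A=4 B=768/205 F=2048/335 G=768/205] → run B
t=27: vr[A=4 B=1024/205 F=2048/335 G=768/205] → run G
t=28: vr[A=4 B=1024/205 F=2048/335 G=1024/205] → run A
t=29: vr[A=5 B=1024/205 F=2048/335 G=1024/205] → run B
t=30: vr[A=5 B=256/41 F=2048/335 G=1024/205] → run G
t=31: vr[A=5 B=256/41 F=2048/335 G=256/41] → run A
t=32: vr[A=6 B=256/41 F=2048/335 G=256/41] → run A
t=33: vr[B=256/41 F=2048/335 G=256/41] → run F
t=34: vr[B=256/41 F=3072/335 G=256/41] → run B
t=35: vr[B=1536/205 F=3072/335 G=256/41] → run G
t=36: vr[B=1536/205 F=3072/335] → run B
t=37: vr[F=3072/335] → run F
t=38: (idle)
t=39: (idle)
t=40: (idle)
t=41: (idle)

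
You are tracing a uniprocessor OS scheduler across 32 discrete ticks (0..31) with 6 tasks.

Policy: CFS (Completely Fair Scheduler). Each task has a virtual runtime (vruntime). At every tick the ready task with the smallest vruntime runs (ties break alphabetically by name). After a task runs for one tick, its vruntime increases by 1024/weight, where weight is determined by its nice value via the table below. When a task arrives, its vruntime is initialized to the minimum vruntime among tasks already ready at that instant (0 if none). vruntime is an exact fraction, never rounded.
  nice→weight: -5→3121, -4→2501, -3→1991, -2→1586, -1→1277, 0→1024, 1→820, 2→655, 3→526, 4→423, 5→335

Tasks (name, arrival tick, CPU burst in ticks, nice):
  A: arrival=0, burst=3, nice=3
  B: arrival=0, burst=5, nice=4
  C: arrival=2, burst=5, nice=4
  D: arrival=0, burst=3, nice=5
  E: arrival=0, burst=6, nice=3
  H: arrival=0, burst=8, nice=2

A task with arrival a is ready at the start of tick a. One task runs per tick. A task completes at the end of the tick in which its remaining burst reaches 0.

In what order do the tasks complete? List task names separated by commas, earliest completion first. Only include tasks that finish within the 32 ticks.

completion order = A, D, B, C, E, H

t=0: vr[A=0 B=0 D=0 E=0 H=0] → run A
t=1: vr[A=512/263 B=0 D=0 E=0 H=0] → run B
t=2: vr[A=512/263 B=1024/423 C=0 D=0 E=0 H=0] → run C
t=3: vr[A=512/263 B=1024/423 C=1024/423 D=0 E=0 H=0] → run D
t=4: vr[A=512/263 B=1024/423 C=1024/423 D=1024/335 E=0 H=0] → run E
t=5: vr[A=512/263 B=1024/423 C=1024/423 D=1024/335 E=512/263 H=0] → run H
t=6: vr[A=512/263 B=1024/423 C=1024/423 D=1024/335 E=512/263 H=1024/655] → run H
t=7: vr[A=512/263 B=1024/423 C=1024/423 D=1024/335 E=512/263 H=2048/655] → run A
t=8: vr[A=1024/263 B=1024/423 C=1024/423 D=1024/335 E=512/263 H=2048/655] → run E
t=9: vr[A=1024/263 B=1024/423 C=1024/423 D=1024/335 E=1024/263 H=2048/655] → run B
t=10: vr[A=1024/263 B=2048/423 C=1024/423 D=1024/335 E=1024/263 H=2048/655] → run C
t=11: vr[A=1024/263 B=2048/423 C=2048/423 D=1024/335 E=1024/263 H=2048/655] → run D
t=12: vr[A=1024/263 B=2048/423 C=2048/423 D=2048/335 E=1024/263 H=2048/655] → run H
t=13: vr[A=1024/263 B=2048/423 C=2048/423 D=2048/335 E=1024/263 H=3072/655] → run A
t=14: vr[B=2048/423 C=2048/423 D=2048/335 E=1024/263 H=3072/655] → run E
t=15: vr[B=2048/423 C=2048/423 D=2048/335 E=1536/263 H=3072/655] → run H
t=16: vr[B=2048/423 C=2048/423 D=2048/335 E=1536/263 H=4096/655] → run B
t=17: vr[B=1024/141 C=2048/423 D=2048/335 E=1536/263 H=4096/655] → run C
t=18: vr[B=1024/141 C=1024/141 D=2048/335 E=1536/263 H=4096/655] → run E
t=19: vr[B=1024/141 C=1024/141 D=2048/335 E=2048/263 H=4096/655] → run D
t=20: vr[B=1024/141 C=1024/141 E=2048/263 H=4096/655] → run H
t=21: vr[B=1024/141 C=1024/141 E=2048/263 H=1024/131] → run B
t=22: vr[B=4096/423 C=1024/141 E=2048/263 H=1024/131] → run C
t=23: vr[B=4096/423 C=4096/423 E=2048/263 H=1024/131] → run E
t=24: vr[B=4096/423 C=4096/423 E=2560/263 H=1024/131] → run H
t=25: vr[B=4096/423 C=4096/423 E=2560/263 H=6144/655] → run H
t=26: vr[B=4096/423 C=4096/423 E=2560/263 H=7168/655] → run B
t=27: vr[C=4096/423 E=2560/263 H=7168/655] → run C
t=28: vr[E=2560/263 H=7168/655] → run E
t=29: vr[H=7168/655] → run H
t=30: (idle)
t=31: (idle)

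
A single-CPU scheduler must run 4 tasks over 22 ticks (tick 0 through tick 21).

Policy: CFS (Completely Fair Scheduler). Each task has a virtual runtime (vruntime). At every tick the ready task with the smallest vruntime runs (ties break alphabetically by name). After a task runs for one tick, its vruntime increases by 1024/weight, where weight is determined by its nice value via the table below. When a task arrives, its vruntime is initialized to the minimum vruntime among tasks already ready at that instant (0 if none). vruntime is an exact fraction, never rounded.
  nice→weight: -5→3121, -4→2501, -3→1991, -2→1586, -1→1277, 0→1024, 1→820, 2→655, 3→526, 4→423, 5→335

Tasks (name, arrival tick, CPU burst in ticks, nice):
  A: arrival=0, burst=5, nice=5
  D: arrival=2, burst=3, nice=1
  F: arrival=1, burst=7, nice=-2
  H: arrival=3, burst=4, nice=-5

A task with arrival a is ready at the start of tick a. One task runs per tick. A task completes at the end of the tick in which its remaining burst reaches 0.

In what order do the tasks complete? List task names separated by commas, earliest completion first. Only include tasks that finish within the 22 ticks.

completion order = H, D, F, A

t=0: vr[A=0] → run A
t=1: vr[A=1024/335 F=1024/335] → run A
t=2: vr[A=2048/335 D=1024/335 F=1024/335] → run D
t=3: vr[A=2048/335 D=59136/13735 F=1024/335 H=1024/335] → run F
t=4: vr[A=2048/335 D=59136/13735 F=983552/265655 H=1024/335] → run H
t=5: vr[A=2048/335 D=59136/13735 F=983552/265655 H=3538944/1045535] → run H
t=6: vr[A=2048/335 D=59136/13735 F=983552/265655 H=3881984/1045535] → run F
t=7: vr[A=2048/335 D=59136/13735 F=1155072/265655 H=3881984/1045535] → run H
t=8: vr[A=2048/335 D=59136/13735 F=1155072/265655 H=4225024/1045535] → run H
t=9: vr[A=2048/335 D=59136/13735 F=1155072/265655] → run D
t=10: vr[A=2048/335 D=76288/13735 F=1155072/265655] → run F
t=11: vr[A=2048/335 D=76288/13735 F=1326592/265655] → run F
t=12: vr[A=2048/335 D=76288/13735 F=1498112/265655] → run D
t=13: vr[A=2048/335 F=1498112/265655] → run F
t=14: vr[A=2048/335 F=1669632/265655] → run A
t=15: vr[A=3072/335 F=1669632/265655] → run F
t=16: vr[A=3072/335 F=1841152/265655] → run F
t=17: vr[A=3072/335] → run A
t=18: vr[A=4096/335] → run A
t=19: (idle)
t=20: (idle)
t=21: (idle)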